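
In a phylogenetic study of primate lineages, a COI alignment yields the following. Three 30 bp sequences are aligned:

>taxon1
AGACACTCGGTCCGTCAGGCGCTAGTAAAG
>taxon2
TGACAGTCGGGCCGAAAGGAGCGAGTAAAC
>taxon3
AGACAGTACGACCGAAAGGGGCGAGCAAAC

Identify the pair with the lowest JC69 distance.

taxon2 and taxon3

taxon1–taxon2: 8/30 differ, p = 0.267, d = 0.330.
taxon1–taxon3: 10/30 differ, p = 0.333, d = 0.441.
taxon2–taxon3: 6/30 differ, p = 0.200, d = 0.233.
The smallest distance is between taxon2 and taxon3.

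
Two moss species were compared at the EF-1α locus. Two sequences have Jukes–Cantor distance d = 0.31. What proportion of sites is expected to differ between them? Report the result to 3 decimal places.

p = (3/4)(1 − e^(−4d/3)) = 0.75 × (1 − e^(-0.413333)) = 0.75 × (1 − 0.661442) = 0.253919.

0.254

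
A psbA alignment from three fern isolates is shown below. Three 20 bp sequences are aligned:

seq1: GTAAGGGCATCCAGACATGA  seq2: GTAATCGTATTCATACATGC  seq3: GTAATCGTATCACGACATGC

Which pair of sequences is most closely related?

seq2 and seq3

seq1–seq2: 6/20 differ, p = 0.300, d = 0.383.
seq1–seq3: 6/20 differ, p = 0.300, d = 0.383.
seq2–seq3: 4/20 differ, p = 0.200, d = 0.233.
The smallest distance is between seq2 and seq3.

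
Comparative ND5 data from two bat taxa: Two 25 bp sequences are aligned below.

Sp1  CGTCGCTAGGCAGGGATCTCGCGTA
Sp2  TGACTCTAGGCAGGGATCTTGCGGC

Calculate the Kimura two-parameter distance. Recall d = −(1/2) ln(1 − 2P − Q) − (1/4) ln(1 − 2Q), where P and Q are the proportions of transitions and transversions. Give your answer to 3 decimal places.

Of 25 sites, 2 differences are transitions and 4 are transversions, so P = 2/25 = 0.08 and Q = 4/25 = 0.16.
Under the Kimura two-parameter model, d = −½ ln(1 − 2P − Q) − ¼ ln(1 − 2Q).
1 − 2P − Q = 0.68, giving −½ ln(0.68) = 0.192831.
1 − 2Q = 0.68, giving −¼ ln(0.68) = 0.096416.
d = 0.192831 + 0.096416 = 0.289247.

0.289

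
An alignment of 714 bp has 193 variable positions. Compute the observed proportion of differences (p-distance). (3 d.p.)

p = 193/714 = 0.270308… ≈ 0.270 (to 3 d.p.).

0.270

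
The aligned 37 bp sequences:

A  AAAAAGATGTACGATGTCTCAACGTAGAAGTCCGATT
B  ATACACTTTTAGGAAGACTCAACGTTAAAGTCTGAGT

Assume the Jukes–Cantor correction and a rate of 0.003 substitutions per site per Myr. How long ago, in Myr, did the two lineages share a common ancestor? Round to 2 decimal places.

The sequences differ at 12 of 37 sites, so p = 12/37 ≈ 0.324324.
d = −(3/4) ln(1 − 4p/3) = −0.75 ln(1 − 0.432432) = −0.75 ln(0.567568)
  = −0.75 × (-0.566395) = 0.424796 substitutions/site.
Under a molecular clock d = 2μt, so t = d/(2μ) = 0.424796 / (2 × 0.003) = 70.80 Myr.

70.80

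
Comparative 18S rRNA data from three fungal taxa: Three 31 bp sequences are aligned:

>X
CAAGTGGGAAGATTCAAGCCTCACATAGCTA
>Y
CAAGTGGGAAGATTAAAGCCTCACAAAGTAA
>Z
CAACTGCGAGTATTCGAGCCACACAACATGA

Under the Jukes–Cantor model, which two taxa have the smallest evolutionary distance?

X–Y: 4/31 differ, p = 0.129, d = 0.142.
X–Z: 11/31 differ, p = 0.355, d = 0.481.
Y–Z: 10/31 differ, p = 0.323, d = 0.422.
The smallest distance is between X and Y.

X and Y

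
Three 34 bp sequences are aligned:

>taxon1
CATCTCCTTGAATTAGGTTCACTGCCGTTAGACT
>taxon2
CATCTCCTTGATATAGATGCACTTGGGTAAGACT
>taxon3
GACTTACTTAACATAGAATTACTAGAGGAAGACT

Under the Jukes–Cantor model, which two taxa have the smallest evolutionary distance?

taxon1 and taxon2

taxon1–taxon2: 8/34 differ, p = 0.235, d = 0.282.
taxon1–taxon3: 15/34 differ, p = 0.441, d = 0.665.
taxon2–taxon3: 12/34 differ, p = 0.353, d = 0.477.
The smallest distance is between taxon1 and taxon2.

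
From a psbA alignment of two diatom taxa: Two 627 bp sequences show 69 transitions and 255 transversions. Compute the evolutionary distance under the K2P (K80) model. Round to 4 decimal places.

0.9125

P = 69/627 ≈ 0.110048 and Q = 255/627 ≈ 0.406699.
Under the Kimura two-parameter model, d = −½ ln(1 − 2P − Q) − ¼ ln(1 − 2Q).
1 − 2P − Q = 0.373205, giving −½ ln(0.373205) = 0.492814.
1 − 2Q = 0.186602, giving −¼ ln(0.186602) = 0.419694.
d = 0.492814 + 0.419694 = 0.912508.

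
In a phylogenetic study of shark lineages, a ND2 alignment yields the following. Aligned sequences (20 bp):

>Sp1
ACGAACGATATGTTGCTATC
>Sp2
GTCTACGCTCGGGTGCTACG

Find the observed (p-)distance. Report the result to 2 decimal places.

0.50

The sequences differ at 10 of 20 positions (sites 1, 2, 3, 4, 8, 10, 11, 13, 19, 20).
p = 10/20 = 0.50.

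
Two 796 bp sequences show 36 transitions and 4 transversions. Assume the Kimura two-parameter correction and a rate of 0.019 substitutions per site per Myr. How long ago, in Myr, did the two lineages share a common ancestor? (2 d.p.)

P = 36/796 ≈ 0.045226 and Q = 4/796 ≈ 0.005025.
Under the Kimura two-parameter model, d = −½ ln(1 − 2P − Q) − ¼ ln(1 − 2Q).
1 − 2P − Q = 0.904523, giving −½ ln(0.904523) = 0.050174.
1 − 2Q = 0.98995, giving −¼ ln(0.98995) = 0.002525.
d = 0.050174 + 0.002525 = 0.052699.
Under a molecular clock d = 2μt, so t = d/(2μ) = 0.052699 / (2 × 0.019) = 1.39 Myr.

1.39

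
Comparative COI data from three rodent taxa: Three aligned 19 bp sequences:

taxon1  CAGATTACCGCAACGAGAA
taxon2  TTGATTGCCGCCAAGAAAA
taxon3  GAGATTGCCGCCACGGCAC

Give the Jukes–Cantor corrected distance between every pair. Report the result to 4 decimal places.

taxon1–taxon2: 6/19 sites differ → p ≈ 0.315789, d = −0.75 ln(1 − 0.421052) = 0.409907 ≈ 0.4099.
taxon1–taxon3: 6/19 sites differ → p ≈ 0.315789, d = −0.75 ln(1 − 0.421052) = 0.409907 ≈ 0.4099.
taxon2–taxon3: 6/19 sites differ → p ≈ 0.315789, d = −0.75 ln(1 − 0.421052) = 0.409907 ≈ 0.4099.

d(taxon1,taxon2) = 0.4099, d(taxon1,taxon3) = 0.4099, d(taxon2,taxon3) = 0.4099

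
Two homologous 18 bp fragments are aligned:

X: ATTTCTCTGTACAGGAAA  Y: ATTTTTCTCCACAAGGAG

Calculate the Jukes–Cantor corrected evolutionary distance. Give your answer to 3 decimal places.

0.441

The sequences differ at 6 of 18 sites (5, 9, 10, 14, 16, 18), so p = 6/18 ≈ 0.333333.
d = −(3/4) ln(1 − 4p/3) = −0.75 ln(1 − 0.444444) = −0.75 ln(0.555556)
  = −0.75 × (-0.587786) = 0.440840 substitutions/site.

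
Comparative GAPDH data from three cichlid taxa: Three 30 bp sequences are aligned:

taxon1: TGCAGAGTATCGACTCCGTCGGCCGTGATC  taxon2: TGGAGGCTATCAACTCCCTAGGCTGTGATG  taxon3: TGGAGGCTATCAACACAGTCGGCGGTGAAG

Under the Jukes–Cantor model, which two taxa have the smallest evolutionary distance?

taxon2 and taxon3

taxon1–taxon2: 8/30 differ, p = 0.267, d = 0.330.
taxon1–taxon3: 9/30 differ, p = 0.300, d = 0.383.
taxon2–taxon3: 6/30 differ, p = 0.200, d = 0.233.
The smallest distance is between taxon2 and taxon3.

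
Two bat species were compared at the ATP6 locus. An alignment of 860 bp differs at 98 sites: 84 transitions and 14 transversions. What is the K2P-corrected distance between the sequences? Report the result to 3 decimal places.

P = 84/860 ≈ 0.097674 and Q = 14/860 ≈ 0.016279.
Under the Kimura two-parameter model, d = −½ ln(1 − 2P − Q) − ¼ ln(1 − 2Q).
1 − 2P − Q = 0.788373, giving −½ ln(0.788373) = 0.118892.
1 − 2Q = 0.967442, giving −¼ ln(0.967442) = 0.008275.
d = 0.118892 + 0.008275 = 0.127167.

0.127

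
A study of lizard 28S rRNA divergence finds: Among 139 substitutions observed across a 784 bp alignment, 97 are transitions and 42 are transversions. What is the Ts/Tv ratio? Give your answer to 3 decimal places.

R = 97/42 = 2.309523… ≈ 2.310 (to 3 d.p.).

2.310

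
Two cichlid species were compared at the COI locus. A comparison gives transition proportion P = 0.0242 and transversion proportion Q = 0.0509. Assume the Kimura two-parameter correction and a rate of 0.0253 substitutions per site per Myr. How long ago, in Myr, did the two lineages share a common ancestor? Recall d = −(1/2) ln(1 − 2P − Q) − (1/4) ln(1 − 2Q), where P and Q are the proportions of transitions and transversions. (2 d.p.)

Under the Kimura two-parameter model, d = −½ ln(1 − 2P − Q) − ¼ ln(1 − 2Q).
1 − 2P − Q = 0.9007, giving −½ ln(0.9007) = 0.052292.
1 − 2Q = 0.8982, giving −¼ ln(0.8982) = 0.026841.
d = 0.052292 + 0.026841 = 0.079133.
Under a molecular clock d = 2μt, so t = d/(2μ) = 0.079133 / (2 × 0.0253) = 1.56 Myr.

1.56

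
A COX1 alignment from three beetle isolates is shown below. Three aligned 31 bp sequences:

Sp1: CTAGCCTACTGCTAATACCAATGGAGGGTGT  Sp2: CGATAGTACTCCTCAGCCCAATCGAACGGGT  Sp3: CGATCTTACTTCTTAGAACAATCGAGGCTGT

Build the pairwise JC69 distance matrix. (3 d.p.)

d(Sp1,Sp2) = 0.544, d(Sp1,Sp3) = 0.367, d(Sp2,Sp3) = 0.422

Sp1–Sp2: 12/31 sites differ → p ≈ 0.387097, d = −0.75 ln(1 − 0.516129) = 0.544453 ≈ 0.544.
Sp1–Sp3: 9/31 sites differ → p ≈ 0.290323, d = −0.75 ln(1 − 0.387097) = 0.367161 ≈ 0.367.
Sp2–Sp3: 10/31 sites differ → p ≈ 0.322581, d = −0.75 ln(1 − 0.430108) = 0.421731 ≈ 0.422.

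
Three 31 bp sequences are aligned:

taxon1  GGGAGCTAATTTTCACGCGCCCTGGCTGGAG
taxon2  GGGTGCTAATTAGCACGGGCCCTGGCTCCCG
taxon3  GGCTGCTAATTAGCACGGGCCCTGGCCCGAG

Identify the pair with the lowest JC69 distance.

taxon1–taxon2: 7/31 differ, p = 0.226, d = 0.269.
taxon1–taxon3: 7/31 differ, p = 0.226, d = 0.269.
taxon2–taxon3: 4/31 differ, p = 0.129, d = 0.142.
The smallest distance is between taxon2 and taxon3.

taxon2 and taxon3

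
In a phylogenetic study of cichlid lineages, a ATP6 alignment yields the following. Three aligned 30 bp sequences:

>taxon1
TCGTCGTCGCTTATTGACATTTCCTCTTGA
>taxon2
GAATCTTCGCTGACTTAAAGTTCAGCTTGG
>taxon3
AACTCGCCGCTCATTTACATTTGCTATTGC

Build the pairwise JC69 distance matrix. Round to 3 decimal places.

d(taxon1,taxon2) = 0.572, d(taxon1,taxon3) = 0.383, d(taxon2,taxon3) = 0.647

taxon1–taxon2: 12/30 sites differ → p = 0.4, d = −0.75 ln(1 − 0.533333) = 0.571605 ≈ 0.572.
taxon1–taxon3: 9/30 sites differ → p = 0.3, d = −0.75 ln(1 − 0.4) = 0.383119 ≈ 0.383.
taxon2–taxon3: 13/30 sites differ → p ≈ 0.433333, d = −0.75 ln(1 − 0.577777) = 0.646666 ≈ 0.647.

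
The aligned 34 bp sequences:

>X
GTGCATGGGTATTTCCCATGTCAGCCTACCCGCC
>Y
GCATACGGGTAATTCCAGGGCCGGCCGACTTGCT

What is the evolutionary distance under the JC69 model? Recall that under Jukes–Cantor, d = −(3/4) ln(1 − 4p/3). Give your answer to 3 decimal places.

The sequences differ at 14 of 34 sites, so p = 14/34 ≈ 0.411765.
d = −(3/4) ln(1 − 4p/3) = −0.75 ln(1 − 0.54902) = −0.75 ln(0.45098)
  = −0.75 × (-0.796332) = 0.597249 substitutions/site.

0.597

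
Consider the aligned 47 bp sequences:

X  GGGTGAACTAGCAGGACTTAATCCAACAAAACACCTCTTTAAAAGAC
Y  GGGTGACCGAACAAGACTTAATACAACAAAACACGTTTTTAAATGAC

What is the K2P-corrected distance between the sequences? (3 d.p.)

0.193

Of 47 sites, 3 differences are transitions and 5 are transversions, so P = 3/47 ≈ 0.06383 and Q = 5/47 ≈ 0.106383.
Under the Kimura two-parameter model, d = −½ ln(1 − 2P − Q) − ¼ ln(1 − 2Q).
1 − 2P − Q = 0.765957, giving −½ ln(0.765957) = 0.133315.
1 − 2Q = 0.787234, giving −¼ ln(0.787234) = 0.059807.
d = 0.133315 + 0.059807 = 0.193122.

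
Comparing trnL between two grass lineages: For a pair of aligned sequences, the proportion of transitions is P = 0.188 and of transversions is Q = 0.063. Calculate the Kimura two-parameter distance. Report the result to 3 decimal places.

Under the Kimura two-parameter model, d = −½ ln(1 − 2P − Q) − ¼ ln(1 − 2Q).
1 − 2P − Q = 0.561, giving −½ ln(0.561) = 0.289017.
1 − 2Q = 0.874, giving −¼ ln(0.874) = 0.033669.
d = 0.289017 + 0.033669 = 0.322686.

0.323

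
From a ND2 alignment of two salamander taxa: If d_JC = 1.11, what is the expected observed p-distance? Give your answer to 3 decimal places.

0.579

p = (3/4)(1 − e^(−4d/3)) = 0.75 × (1 − e^(-1.48)) = 0.75 × (1 − 0.227638) = 0.579272.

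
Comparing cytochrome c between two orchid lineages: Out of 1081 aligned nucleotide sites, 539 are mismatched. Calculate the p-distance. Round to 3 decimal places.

0.499

p = 539/1081 = 0.498612… ≈ 0.499 (to 3 d.p.).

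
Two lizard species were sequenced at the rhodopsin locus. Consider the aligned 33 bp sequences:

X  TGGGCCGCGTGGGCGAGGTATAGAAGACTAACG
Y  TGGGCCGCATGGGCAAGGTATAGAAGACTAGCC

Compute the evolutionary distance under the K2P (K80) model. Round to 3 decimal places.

0.135

Of 33 sites, 3 differences are transitions and 1 are transversions, so P = 3/33 ≈ 0.090909 and Q = 1/33 ≈ 0.030303.
Under the Kimura two-parameter model, d = −½ ln(1 − 2P − Q) − ¼ ln(1 − 2Q).
1 − 2P − Q = 0.787879, giving −½ ln(0.787879) = 0.119205.
1 − 2Q = 0.939394, giving −¼ ln(0.939394) = 0.015630.
d = 0.119205 + 0.015630 = 0.134835.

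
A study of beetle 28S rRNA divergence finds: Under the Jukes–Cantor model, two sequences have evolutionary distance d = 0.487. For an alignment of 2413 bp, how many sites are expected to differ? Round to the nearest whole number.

Invert JC69: p = (3/4)(1 − e^(−4d/3)) = 0.75 × (1 − e^(-0.649333)) = 0.75 × (1 − 0.522394) = 0.358205.
Expected differing sites = pL ≈ 0.358205 × 2413 = 864.348665 ≈ 864.

864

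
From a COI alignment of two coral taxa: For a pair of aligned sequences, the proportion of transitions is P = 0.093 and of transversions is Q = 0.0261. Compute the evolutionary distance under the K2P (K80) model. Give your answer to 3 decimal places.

Under the Kimura two-parameter model, d = −½ ln(1 − 2P − Q) − ¼ ln(1 − 2Q).
1 − 2P − Q = 0.7879, giving −½ ln(0.7879) = 0.119192.
1 − 2Q = 0.9478, giving −¼ ln(0.9478) = 0.013403.
d = 0.119192 + 0.013403 = 0.132595.

0.133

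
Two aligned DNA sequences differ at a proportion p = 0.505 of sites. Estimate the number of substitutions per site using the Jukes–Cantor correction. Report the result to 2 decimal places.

d = −(3/4) ln(1 − 4p/3) = −0.75 ln(1 − 0.673333) = −0.75 ln(0.326667)
  = −0.75 × (-1.118814) = 0.839111 substitutions/site.

0.84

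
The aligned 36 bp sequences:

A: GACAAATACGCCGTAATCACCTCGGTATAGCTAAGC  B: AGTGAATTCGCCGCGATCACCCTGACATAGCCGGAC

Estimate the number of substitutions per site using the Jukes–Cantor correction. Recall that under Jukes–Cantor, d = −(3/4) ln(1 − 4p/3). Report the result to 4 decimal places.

The sequences differ at 15 of 36 sites, so p = 15/36 ≈ 0.416667.
d = −(3/4) ln(1 − 4p/3) = −0.75 ln(1 − 0.555556) = −0.75 ln(0.444444)
  = −0.75 × (-0.810931) = 0.608198 substitutions/site.

0.6082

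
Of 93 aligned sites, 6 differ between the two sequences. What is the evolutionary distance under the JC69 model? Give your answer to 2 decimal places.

0.07

p = 6/93 ≈ 0.064516.
d = −(3/4) ln(1 − 4p/3) = −0.75 ln(1 − 0.086021) = −0.75 ln(0.913979)
  = −0.75 × (-0.089948) = 0.067461 substitutions/site.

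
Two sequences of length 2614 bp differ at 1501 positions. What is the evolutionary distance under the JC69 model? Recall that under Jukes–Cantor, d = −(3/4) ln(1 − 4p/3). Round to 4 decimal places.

1.0881

p = 1501/2614 ≈ 0.574216.
d = −(3/4) ln(1 − 4p/3) = −0.75 ln(1 − 0.765621) = −0.75 ln(0.234379)
  = −0.75 × (-1.450816) = 1.088112 substitutions/site.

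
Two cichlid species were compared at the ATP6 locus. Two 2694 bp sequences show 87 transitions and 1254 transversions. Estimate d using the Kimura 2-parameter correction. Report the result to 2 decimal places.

P = 87/2694 ≈ 0.032294 and Q = 1254/2694 ≈ 0.465479.
Under the Kimura two-parameter model, d = −½ ln(1 − 2P − Q) − ¼ ln(1 − 2Q).
1 − 2P − Q = 0.469933, giving −½ ln(0.469933) = 0.377583.
1 − 2Q = 0.069042, giving −¼ ln(0.069042) = 0.668260.
d = 0.377583 + 0.668260 = 1.045843.

1.05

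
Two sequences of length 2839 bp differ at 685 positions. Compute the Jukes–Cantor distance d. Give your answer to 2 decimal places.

p = 685/2839 ≈ 0.241282.
d = −(3/4) ln(1 − 4p/3) = −0.75 ln(1 − 0.321709) = −0.75 ln(0.678291)
  = −0.75 × (-0.388179) = 0.291134 substitutions/site.

0.29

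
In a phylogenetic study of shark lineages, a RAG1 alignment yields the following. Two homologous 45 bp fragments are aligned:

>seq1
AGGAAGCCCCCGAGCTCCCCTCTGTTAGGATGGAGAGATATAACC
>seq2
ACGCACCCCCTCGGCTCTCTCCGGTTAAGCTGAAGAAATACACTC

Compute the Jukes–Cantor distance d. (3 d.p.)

The sequences differ at 17 of 45 sites, so p = 17/45 ≈ 0.377778.
d = −(3/4) ln(1 − 4p/3) = −0.75 ln(1 − 0.503704) = −0.75 ln(0.496296)
  = −0.75 × (-0.700583) = 0.525437 substitutions/site.

0.525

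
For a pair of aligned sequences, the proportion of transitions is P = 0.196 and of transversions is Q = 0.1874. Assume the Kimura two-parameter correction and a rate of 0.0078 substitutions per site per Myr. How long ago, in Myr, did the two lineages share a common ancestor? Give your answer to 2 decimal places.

Under the Kimura two-parameter model, d = −½ ln(1 − 2P − Q) − ¼ ln(1 − 2Q).
1 − 2P − Q = 0.4206, giving −½ ln(0.4206) = 0.433037.
1 − 2Q = 0.6252, giving −¼ ln(0.6252) = 0.117421.
d = 0.433037 + 0.117421 = 0.550458.
Under a molecular clock d = 2μt, so t = d/(2μ) = 0.550458 / (2 × 0.0078) = 35.29 Myr.

35.29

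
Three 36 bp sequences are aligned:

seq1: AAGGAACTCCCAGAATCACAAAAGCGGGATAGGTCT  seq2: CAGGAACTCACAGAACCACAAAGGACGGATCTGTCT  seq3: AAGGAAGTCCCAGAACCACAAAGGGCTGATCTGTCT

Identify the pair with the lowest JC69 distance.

seq1–seq2: 8/36 differ, p = 0.222, d = 0.264.
seq1–seq3: 8/36 differ, p = 0.222, d = 0.264.
seq2–seq3: 5/36 differ, p = 0.139, d = 0.154.
The smallest distance is between seq2 and seq3.

seq2 and seq3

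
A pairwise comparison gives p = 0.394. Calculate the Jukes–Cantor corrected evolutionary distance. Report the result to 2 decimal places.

0.56

d = −(3/4) ln(1 − 4p/3) = −0.75 ln(1 − 0.525333) = −0.75 ln(0.474667)
  = −0.75 × (-0.745142) = 0.558857 substitutions/site.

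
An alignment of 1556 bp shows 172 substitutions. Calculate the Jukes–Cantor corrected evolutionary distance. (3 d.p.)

0.120

p = 172/1556 ≈ 0.11054.
d = −(3/4) ln(1 − 4p/3) = −0.75 ln(1 − 0.147387) = −0.75 ln(0.852613)
  = −0.75 × (-0.159450) = 0.119588 substitutions/site.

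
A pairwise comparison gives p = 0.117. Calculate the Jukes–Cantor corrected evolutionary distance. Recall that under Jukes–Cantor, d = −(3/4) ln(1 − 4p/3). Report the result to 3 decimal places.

0.127

d = −(3/4) ln(1 − 4p/3) = −0.75 ln(1 − 0.156) = −0.75 ln(0.844)
  = −0.75 × (-0.169603) = 0.127202 substitutions/site.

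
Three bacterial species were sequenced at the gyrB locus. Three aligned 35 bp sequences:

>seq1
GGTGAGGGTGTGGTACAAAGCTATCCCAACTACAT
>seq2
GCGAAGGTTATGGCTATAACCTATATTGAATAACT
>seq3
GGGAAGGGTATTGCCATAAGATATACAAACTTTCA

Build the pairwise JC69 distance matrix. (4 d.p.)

seq1–seq2: 17/35 sites differ → p ≈ 0.485714, d = −0.75 ln(1 − 0.647619) = 0.782282 ≈ 0.7823.
seq1–seq3: 15/35 sites differ → p ≈ 0.428571, d = −0.75 ln(1 − 0.571428) = 0.635472 ≈ 0.6355.
seq2–seq3: 13/35 sites differ → p ≈ 0.371429, d = −0.75 ln(1 − 0.495239) = 0.512753 ≈ 0.5128.

d(seq1,seq2) = 0.7823, d(seq1,seq3) = 0.6355, d(seq2,seq3) = 0.5128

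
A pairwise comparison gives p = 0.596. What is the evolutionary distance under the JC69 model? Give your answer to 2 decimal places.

d = −(3/4) ln(1 − 4p/3) = −0.75 ln(1 − 0.794667) = −0.75 ln(0.205333)
  = −0.75 × (-1.583122) = 1.187342 substitutions/site.

1.19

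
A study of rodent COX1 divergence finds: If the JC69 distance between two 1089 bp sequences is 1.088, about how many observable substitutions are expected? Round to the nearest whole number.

Invert JC69: p = (3/4)(1 − e^(−4d/3)) = 0.75 × (1 − e^(-1.450667)) = 0.75 × (1 − 0.234414) = 0.574190.
Expected differing sites = pL ≈ 0.574190 × 1089 = 625.29291 ≈ 625.

625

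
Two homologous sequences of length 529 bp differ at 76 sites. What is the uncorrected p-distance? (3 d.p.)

p = 76/529 = 0.143667… ≈ 0.144 (to 3 d.p.).

0.144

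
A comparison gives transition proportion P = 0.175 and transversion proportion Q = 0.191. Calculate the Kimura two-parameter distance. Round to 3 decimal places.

Under the Kimura two-parameter model, d = −½ ln(1 − 2P − Q) − ¼ ln(1 − 2Q).
1 − 2P − Q = 0.459, giving −½ ln(0.459) = 0.389353.
1 − 2Q = 0.618, giving −¼ ln(0.618) = 0.120317.
d = 0.389353 + 0.120317 = 0.509670.

0.510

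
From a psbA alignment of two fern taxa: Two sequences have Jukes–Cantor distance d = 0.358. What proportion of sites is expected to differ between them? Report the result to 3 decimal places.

0.285

p = (3/4)(1 − e^(−4d/3)) = 0.75 × (1 − e^(-0.477333)) = 0.75 × (1 − 0.620436) = 0.284673.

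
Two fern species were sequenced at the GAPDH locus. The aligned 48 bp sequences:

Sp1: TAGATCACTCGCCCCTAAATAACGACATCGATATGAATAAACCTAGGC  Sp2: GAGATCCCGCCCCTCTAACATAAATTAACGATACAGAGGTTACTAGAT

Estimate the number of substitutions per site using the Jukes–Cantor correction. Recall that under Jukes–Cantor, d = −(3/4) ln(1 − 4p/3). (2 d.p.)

The sequences differ at 23 of 48 sites, so p = 23/48 ≈ 0.479167.
d = −(3/4) ln(1 − 4p/3) = −0.75 ln(1 − 0.638889) = −0.75 ln(0.361111)
  = −0.75 × (-1.018570) = 0.763928 substitutions/site.

0.76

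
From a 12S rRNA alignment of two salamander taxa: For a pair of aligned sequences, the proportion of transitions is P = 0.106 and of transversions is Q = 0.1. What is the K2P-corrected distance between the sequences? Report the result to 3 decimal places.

Under the Kimura two-parameter model, d = −½ ln(1 − 2P − Q) − ¼ ln(1 − 2Q).
1 − 2P − Q = 0.688, giving −½ ln(0.688) = 0.186983.
1 − 2Q = 0.8, giving −¼ ln(0.8) = 0.055786.
d = 0.186983 + 0.055786 = 0.242769.

0.243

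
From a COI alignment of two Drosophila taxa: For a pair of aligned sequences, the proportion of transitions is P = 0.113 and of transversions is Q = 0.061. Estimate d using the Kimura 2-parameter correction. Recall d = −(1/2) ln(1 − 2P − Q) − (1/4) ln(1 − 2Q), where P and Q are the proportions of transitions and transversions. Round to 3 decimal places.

Under the Kimura two-parameter model, d = −½ ln(1 − 2P − Q) − ¼ ln(1 − 2Q).
1 − 2P − Q = 0.713, giving −½ ln(0.713) = 0.169137.
1 − 2Q = 0.878, giving −¼ ln(0.878) = 0.032527.
d = 0.169137 + 0.032527 = 0.201664.

0.202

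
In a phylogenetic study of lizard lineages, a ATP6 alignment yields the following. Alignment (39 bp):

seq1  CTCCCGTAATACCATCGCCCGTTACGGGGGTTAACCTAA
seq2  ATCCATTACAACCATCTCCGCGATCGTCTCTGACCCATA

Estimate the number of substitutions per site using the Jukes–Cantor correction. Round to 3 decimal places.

The sequences differ at 19 of 39 sites, so p = 19/39 ≈ 0.487179.
d = −(3/4) ln(1 − 4p/3) = −0.75 ln(1 − 0.649572) = −0.75 ln(0.350428)
  = −0.75 × (-1.048600) = 0.786450 substitutions/site.

0.786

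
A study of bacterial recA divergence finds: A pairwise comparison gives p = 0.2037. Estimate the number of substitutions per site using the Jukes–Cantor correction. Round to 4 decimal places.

d = −(3/4) ln(1 − 4p/3) = −0.75 ln(1 − 0.2716) = −0.75 ln(0.7284)
  = −0.75 × (-0.316905) = 0.237679 substitutions/site.

0.2377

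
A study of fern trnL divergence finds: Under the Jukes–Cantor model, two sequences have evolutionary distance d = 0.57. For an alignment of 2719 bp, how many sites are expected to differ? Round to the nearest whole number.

Invert JC69: p = (3/4)(1 − e^(−4d/3)) = 0.75 × (1 − e^(-0.76)) = 0.75 × (1 − 0.467666) = 0.399251.
Expected differing sites = pL ≈ 0.399251 × 2719 = 1085.563469 ≈ 1086.

1086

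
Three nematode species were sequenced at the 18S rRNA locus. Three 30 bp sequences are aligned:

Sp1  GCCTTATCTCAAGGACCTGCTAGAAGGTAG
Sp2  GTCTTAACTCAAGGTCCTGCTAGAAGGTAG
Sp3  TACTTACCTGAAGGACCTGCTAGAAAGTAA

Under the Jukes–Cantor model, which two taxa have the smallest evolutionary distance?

Sp1 and Sp2

Sp1–Sp2: 3/30 differ, p = 0.100, d = 0.107.
Sp1–Sp3: 6/30 differ, p = 0.200, d = 0.233.
Sp2–Sp3: 7/30 differ, p = 0.233, d = 0.280.
The smallest distance is between Sp1 and Sp2.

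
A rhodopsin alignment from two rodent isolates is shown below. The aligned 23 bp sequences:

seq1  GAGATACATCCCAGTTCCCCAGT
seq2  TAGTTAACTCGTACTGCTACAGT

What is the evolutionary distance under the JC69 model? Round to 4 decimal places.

The sequences differ at 10 of 23 sites (1, 4, 7, 8, 11, 12, 14, 16, 18, 19), so p = 10/23 ≈ 0.434783.
d = −(3/4) ln(1 − 4p/3) = −0.75 ln(1 − 0.579711) = −0.75 ln(0.420289)
  = −0.75 × (-0.866813) = 0.650110 substitutions/site.

0.6501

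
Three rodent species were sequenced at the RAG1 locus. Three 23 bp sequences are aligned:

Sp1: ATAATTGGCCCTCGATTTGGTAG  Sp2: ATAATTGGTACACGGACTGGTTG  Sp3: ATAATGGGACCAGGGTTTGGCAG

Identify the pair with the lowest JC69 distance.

Sp1–Sp2: 7/23 differ, p = 0.304, d = 0.390.
Sp1–Sp3: 6/23 differ, p = 0.261, d = 0.321.
Sp2–Sp3: 8/23 differ, p = 0.348, d = 0.467.
The smallest distance is between Sp1 and Sp3.

Sp1 and Sp3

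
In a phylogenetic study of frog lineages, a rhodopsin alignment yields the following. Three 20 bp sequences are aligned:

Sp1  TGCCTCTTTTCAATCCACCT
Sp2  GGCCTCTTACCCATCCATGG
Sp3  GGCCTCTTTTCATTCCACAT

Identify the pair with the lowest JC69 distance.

Sp1 and Sp3

Sp1–Sp2: 7/20 differ, p = 0.350, d = 0.471.
Sp1–Sp3: 3/20 differ, p = 0.150, d = 0.167.
Sp2–Sp3: 7/20 differ, p = 0.350, d = 0.471.
The smallest distance is between Sp1 and Sp3.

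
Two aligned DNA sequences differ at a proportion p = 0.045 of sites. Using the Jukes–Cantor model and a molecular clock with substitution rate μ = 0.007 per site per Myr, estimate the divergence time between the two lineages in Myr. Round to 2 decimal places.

3.31

d = −(3/4) ln(1 − 4p/3) = −0.75 ln(1 − 0.06) = −0.75 ln(0.94)
  = −0.75 × (-0.061875) = 0.046406 substitutions/site.
Under a molecular clock d = 2μt, so t = d/(2μ) = 0.046406 / (2 × 0.007) = 3.31 Myr.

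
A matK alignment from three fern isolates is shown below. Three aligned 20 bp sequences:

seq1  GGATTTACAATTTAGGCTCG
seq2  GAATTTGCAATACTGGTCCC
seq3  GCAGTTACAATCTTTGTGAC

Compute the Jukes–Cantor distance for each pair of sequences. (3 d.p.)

seq1–seq2: 8/20 sites differ → p = 0.4, d = −0.75 ln(1 − 0.533333) = 0.571605 ≈ 0.572.
seq1–seq3: 9/20 sites differ → p = 0.45, d = −0.75 ln(1 − 0.6) = 0.687218 ≈ 0.687.
seq2–seq3: 8/20 sites differ → p = 0.4, d = −0.75 ln(1 − 0.533333) = 0.571605 ≈ 0.572.

d(seq1,seq2) = 0.572, d(seq1,seq3) = 0.687, d(seq2,seq3) = 0.572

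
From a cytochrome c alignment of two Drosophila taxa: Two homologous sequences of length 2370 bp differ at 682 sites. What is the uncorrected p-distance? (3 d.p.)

p = 682/2370 = 0.287763… ≈ 0.288 (to 3 d.p.).

0.288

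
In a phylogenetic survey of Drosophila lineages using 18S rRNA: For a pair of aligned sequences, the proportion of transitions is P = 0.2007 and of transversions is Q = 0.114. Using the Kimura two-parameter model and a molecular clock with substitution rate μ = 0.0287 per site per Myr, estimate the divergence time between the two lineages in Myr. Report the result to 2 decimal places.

7.44

Under the Kimura two-parameter model, d = −½ ln(1 − 2P − Q) − ¼ ln(1 − 2Q).
1 − 2P − Q = 0.4846, giving −½ ln(0.4846) = 0.362216.
1 − 2Q = 0.772, giving −¼ ln(0.772) = 0.064693.
d = 0.362216 + 0.064693 = 0.426909.
Under a molecular clock d = 2μt, so t = d/(2μ) = 0.426909 / (2 × 0.0287) = 7.44 Myr.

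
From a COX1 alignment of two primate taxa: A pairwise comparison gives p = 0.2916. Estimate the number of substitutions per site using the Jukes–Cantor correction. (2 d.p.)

d = −(3/4) ln(1 − 4p/3) = −0.75 ln(1 − 0.3888) = −0.75 ln(0.6112)
  = −0.75 × (-0.492331) = 0.369248 substitutions/site.

0.37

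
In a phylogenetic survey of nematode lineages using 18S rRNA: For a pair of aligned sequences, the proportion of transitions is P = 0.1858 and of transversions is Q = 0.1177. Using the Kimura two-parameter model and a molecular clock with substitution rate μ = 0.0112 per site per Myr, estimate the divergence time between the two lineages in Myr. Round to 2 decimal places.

17.99

Under the Kimura two-parameter model, d = −½ ln(1 − 2P − Q) − ¼ ln(1 − 2Q).
1 − 2P − Q = 0.5107, giving −½ ln(0.5107) = 0.335986.
1 − 2Q = 0.7646, giving −¼ ln(0.7646) = 0.067101.
d = 0.335986 + 0.067101 = 0.403087.
Under a molecular clock d = 2μt, so t = d/(2μ) = 0.403087 / (2 × 0.0112) = 17.99 Myr.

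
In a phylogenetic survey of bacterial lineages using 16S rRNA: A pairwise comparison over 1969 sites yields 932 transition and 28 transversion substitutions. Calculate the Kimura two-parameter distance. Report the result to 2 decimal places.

1.63

P = 932/1969 ≈ 0.473337 and Q = 28/1969 ≈ 0.01422.
Under the Kimura two-parameter model, d = −½ ln(1 − 2P − Q) − ¼ ln(1 − 2Q).
1 − 2P − Q = 0.039106, giving −½ ln(0.039106) = 1.620740.
1 − 2Q = 0.97156, giving −¼ ln(0.97156) = 0.007213.
d = 1.620740 + 0.007213 = 1.627953.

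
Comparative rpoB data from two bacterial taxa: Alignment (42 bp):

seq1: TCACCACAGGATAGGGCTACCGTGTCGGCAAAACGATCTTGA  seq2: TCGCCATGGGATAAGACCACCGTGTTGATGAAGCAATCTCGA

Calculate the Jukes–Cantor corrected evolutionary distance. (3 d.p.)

0.399

The sequences differ at 13 of 42 sites, so p = 13/42 ≈ 0.309524.
d = −(3/4) ln(1 − 4p/3) = −0.75 ln(1 − 0.412699) = −0.75 ln(0.587301)
  = −0.75 × (-0.532218) = 0.399164 substitutions/site.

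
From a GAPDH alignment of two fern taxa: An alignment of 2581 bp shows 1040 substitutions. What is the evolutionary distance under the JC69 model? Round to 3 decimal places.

p = 1040/2581 ≈ 0.402945.
d = −(3/4) ln(1 − 4p/3) = −0.75 ln(1 − 0.53726) = −0.75 ln(0.46274)
  = −0.75 × (-0.770590) = 0.577943 substitutions/site.

0.578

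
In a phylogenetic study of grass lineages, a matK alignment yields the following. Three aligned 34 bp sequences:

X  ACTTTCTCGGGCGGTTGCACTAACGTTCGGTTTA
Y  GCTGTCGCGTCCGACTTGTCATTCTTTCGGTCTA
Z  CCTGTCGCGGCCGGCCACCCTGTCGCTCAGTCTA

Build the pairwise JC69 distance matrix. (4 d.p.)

d(X,Y) = 0.6655, d(X,Z) = 0.5347, d(Y,Z) = 0.4770

X–Y: 15/34 sites differ → p ≈ 0.441176, d = −0.75 ln(1 − 0.588235) = 0.665477 ≈ 0.6655.
X–Z: 13/34 sites differ → p ≈ 0.382353, d = −0.75 ln(1 − 0.509804) = 0.534712 ≈ 0.5347.
Y–Z: 12/34 sites differ → p ≈ 0.352941, d = −0.75 ln(1 − 0.470588) = 0.476991 ≈ 0.4770.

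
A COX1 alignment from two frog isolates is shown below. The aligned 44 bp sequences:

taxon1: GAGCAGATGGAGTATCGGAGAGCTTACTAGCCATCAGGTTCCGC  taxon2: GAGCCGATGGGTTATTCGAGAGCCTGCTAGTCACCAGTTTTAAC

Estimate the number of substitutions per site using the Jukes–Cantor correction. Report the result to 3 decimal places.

0.376

The sequences differ at 13 of 44 sites, so p = 13/44 ≈ 0.295455.
d = −(3/4) ln(1 − 4p/3) = −0.75 ln(1 − 0.39394) = −0.75 ln(0.60606)
  = −0.75 × (-0.500776) = 0.375582 substitutions/site.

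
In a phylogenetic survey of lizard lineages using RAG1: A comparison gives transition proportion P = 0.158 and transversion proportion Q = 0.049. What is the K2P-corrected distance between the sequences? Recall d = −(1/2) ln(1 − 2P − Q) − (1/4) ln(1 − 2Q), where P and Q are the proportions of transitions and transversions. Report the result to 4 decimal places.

0.2529

Under the Kimura two-parameter model, d = −½ ln(1 − 2P − Q) − ¼ ln(1 − 2Q).
1 − 2P − Q = 0.635, giving −½ ln(0.635) = 0.227065.
1 − 2Q = 0.902, giving −¼ ln(0.902) = 0.025785.
d = 0.227065 + 0.025785 = 0.252850.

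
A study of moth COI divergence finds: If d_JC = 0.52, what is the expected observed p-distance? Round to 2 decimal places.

p = (3/4)(1 − e^(−4d/3)) = 0.75 × (1 − e^(-0.693333)) = 0.75 × (1 − 0.499907) = 0.375070.

0.38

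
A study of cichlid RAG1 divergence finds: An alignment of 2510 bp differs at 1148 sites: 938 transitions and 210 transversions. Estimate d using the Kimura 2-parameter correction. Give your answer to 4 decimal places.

0.9349

P = 938/2510 ≈ 0.373705 and Q = 210/2510 ≈ 0.083665.
Under the Kimura two-parameter model, d = −½ ln(1 − 2P − Q) − ¼ ln(1 − 2Q).
1 − 2P − Q = 0.168925, giving −½ ln(0.168925) = 0.889150.
1 − 2Q = 0.83267, giving −¼ ln(0.83267) = 0.045779.
d = 0.889150 + 0.045779 = 0.934929.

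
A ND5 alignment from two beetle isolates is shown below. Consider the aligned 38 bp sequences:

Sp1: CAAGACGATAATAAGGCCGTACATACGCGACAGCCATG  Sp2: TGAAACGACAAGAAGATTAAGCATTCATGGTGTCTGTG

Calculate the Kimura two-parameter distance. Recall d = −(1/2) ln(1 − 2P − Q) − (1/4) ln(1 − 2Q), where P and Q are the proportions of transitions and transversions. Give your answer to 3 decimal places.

1.531

Of 38 sites, 16 differences are transitions and 4 are transversions, so P = 16/38 ≈ 0.421053 and Q = 4/38 ≈ 0.105263.
Under the Kimura two-parameter model, d = −½ ln(1 − 2P − Q) − ¼ ln(1 − 2Q).
1 − 2P − Q = 0.052631, giving −½ ln(0.052631) = 1.472225.
1 − 2Q = 0.789474, giving −¼ ln(0.789474) = 0.059097.
d = 1.472225 + 0.059097 = 1.531322.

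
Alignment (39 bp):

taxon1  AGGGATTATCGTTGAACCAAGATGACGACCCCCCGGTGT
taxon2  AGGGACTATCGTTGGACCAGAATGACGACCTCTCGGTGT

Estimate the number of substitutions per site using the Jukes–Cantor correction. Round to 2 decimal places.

The sequences differ at 6 of 39 sites (6, 15, 20, 21, 31, 33), so p = 6/39 ≈ 0.153846.
d = −(3/4) ln(1 − 4p/3) = −0.75 ln(1 − 0.205128) = −0.75 ln(0.794872)
  = −0.75 × (-0.229574) = 0.172181 substitutions/site.

0.17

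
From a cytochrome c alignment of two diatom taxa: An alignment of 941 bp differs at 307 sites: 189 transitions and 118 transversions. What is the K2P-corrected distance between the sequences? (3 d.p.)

P = 189/941 ≈ 0.20085 and Q = 118/941 ≈ 0.125399.
Under the Kimura two-parameter model, d = −½ ln(1 − 2P − Q) − ¼ ln(1 − 2Q).
1 − 2P − Q = 0.472901, giving −½ ln(0.472901) = 0.374435.
1 − 2Q = 0.749202, giving −¼ ln(0.749202) = 0.072187.
d = 0.374435 + 0.072187 = 0.446622.

0.447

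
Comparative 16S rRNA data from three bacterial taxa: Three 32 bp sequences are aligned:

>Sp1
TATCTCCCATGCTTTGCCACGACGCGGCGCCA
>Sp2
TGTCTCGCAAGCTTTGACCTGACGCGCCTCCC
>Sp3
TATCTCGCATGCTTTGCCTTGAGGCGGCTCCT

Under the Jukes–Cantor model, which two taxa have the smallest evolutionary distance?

Sp1–Sp2: 9/32 differ, p = 0.281, d = 0.353.
Sp1–Sp3: 6/32 differ, p = 0.188, d = 0.216.
Sp2–Sp3: 7/32 differ, p = 0.219, d = 0.259.
The smallest distance is between Sp1 and Sp3.

Sp1 and Sp3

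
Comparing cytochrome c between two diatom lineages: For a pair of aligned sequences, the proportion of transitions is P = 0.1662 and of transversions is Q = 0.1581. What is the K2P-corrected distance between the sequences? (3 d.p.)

0.432

Under the Kimura two-parameter model, d = −½ ln(1 − 2P − Q) − ¼ ln(1 − 2Q).
1 − 2P − Q = 0.5095, giving −½ ln(0.5095) = 0.337163.
1 − 2Q = 0.6838, giving −¼ ln(0.6838) = 0.095022.
d = 0.337163 + 0.095022 = 0.432185.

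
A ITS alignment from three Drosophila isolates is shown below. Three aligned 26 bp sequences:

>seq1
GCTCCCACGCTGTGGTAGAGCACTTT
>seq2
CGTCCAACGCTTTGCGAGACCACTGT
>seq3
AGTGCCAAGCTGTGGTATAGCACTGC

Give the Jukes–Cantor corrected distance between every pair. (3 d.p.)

d(seq1,seq2) = 0.396, d(seq1,seq3) = 0.334, d(seq2,seq3) = 0.539

seq1–seq2: 8/26 sites differ → p ≈ 0.307692, d = −0.75 ln(1 − 0.410256) = 0.396050 ≈ 0.396.
seq1–seq3: 7/26 sites differ → p ≈ 0.269231, d = −0.75 ln(1 − 0.358975) = 0.333515 ≈ 0.334.
seq2–seq3: 10/26 sites differ → p ≈ 0.384615, d = −0.75 ln(1 − 0.51282) = 0.539341 ≈ 0.539.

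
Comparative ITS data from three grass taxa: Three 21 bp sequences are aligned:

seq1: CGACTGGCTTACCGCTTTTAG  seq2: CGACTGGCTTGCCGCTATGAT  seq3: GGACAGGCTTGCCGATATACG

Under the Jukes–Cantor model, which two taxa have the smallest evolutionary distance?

seq1 and seq2

seq1–seq2: 4/21 differ, p = 0.190, d = 0.220.
seq1–seq3: 7/21 differ, p = 0.333, d = 0.441.
seq2–seq3: 6/21 differ, p = 0.286, d = 0.360.
The smallest distance is between seq1 and seq2.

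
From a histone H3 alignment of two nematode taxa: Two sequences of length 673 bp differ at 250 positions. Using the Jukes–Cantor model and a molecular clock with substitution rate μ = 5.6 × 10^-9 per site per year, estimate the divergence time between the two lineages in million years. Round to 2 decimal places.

45.79

p = 250/673 ≈ 0.371471.
d = −(3/4) ln(1 − 4p/3) = −0.75 ln(1 − 0.495295) = −0.75 ln(0.504705)
  = −0.75 × (-0.683781) = 0.512836 substitutions/site.
Under a molecular clock d = 2μt, so t = d/(2μ) = 0.512836 / (2 × 5.6 × 10^-9) = 45.79 million years.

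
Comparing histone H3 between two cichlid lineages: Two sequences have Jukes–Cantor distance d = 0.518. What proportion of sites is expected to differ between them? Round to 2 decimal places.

p = (3/4)(1 − e^(−4d/3)) = 0.75 × (1 − e^(-0.690667)) = 0.75 × (1 − 0.501242) = 0.374069.

0.37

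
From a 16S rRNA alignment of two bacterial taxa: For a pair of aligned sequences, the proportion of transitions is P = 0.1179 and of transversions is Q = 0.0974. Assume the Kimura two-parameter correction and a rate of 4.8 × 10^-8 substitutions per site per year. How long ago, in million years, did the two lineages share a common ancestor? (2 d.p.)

Under the Kimura two-parameter model, d = −½ ln(1 − 2P − Q) − ¼ ln(1 − 2Q).
1 − 2P − Q = 0.6668, giving −½ ln(0.6668) = 0.202633.
1 − 2Q = 0.8052, giving −¼ ln(0.8052) = 0.054166.
d = 0.202633 + 0.054166 = 0.256799.
Under a molecular clock d = 2μt, so t = d/(2μ) = 0.256799 / (2 × 4.8 × 10^-8) = 2.67 million years.

2.67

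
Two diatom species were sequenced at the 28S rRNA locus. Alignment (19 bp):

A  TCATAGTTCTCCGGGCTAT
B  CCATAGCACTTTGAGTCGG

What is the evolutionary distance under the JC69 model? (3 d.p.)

0.907

The sequences differ at 10 of 19 sites (1, 7, 8, 11, 12, 14, 16, 17, 18, 19), so p = 10/19 ≈ 0.526316.
d = −(3/4) ln(1 − 4p/3) = −0.75 ln(1 − 0.701755) = −0.75 ln(0.298245)
  = −0.75 × (-1.209840) = 0.907380 substitutions/site.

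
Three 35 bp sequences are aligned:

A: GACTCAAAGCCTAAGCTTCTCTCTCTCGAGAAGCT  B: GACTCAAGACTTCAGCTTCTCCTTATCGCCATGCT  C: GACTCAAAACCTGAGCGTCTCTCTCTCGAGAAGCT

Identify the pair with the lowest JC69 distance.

A and C

A–B: 10/35 differ, p = 0.286, d = 0.360.
A–C: 3/35 differ, p = 0.086, d = 0.091.
B–C: 10/35 differ, p = 0.286, d = 0.360.
The smallest distance is between A and C.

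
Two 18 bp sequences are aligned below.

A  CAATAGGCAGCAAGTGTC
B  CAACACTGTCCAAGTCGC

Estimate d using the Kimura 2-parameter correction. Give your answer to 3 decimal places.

Of 18 sites, 1 differences are transitions and 7 are transversions, so P = 1/18 ≈ 0.055556 and Q = 7/18 ≈ 0.388889.
Under the Kimura two-parameter model, d = −½ ln(1 − 2P − Q) − ¼ ln(1 − 2Q).
1 − 2P − Q = 0.499999, giving −½ ln(0.499999) = 0.346575.
1 − 2Q = 0.222222, giving −¼ ln(0.222222) = 0.376020.
d = 0.346575 + 0.376020 = 0.722595.

0.723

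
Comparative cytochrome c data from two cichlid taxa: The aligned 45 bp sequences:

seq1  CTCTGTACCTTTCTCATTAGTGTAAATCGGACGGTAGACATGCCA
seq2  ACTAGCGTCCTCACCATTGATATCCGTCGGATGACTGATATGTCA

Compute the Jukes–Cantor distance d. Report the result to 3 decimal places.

0.858

The sequences differ at 23 of 45 sites, so p = 23/45 ≈ 0.511111.
d = −(3/4) ln(1 − 4p/3) = −0.75 ln(1 − 0.681481) = −0.75 ln(0.318519)
  = −0.75 × (-1.144073) = 0.858055 substitutions/site.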